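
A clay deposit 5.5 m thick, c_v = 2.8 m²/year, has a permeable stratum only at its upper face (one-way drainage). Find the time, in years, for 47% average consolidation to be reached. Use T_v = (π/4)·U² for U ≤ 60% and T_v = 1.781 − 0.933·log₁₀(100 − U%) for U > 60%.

Drainage path length: H_d = H = 5.5 m (single drainage).
U ≤ 60%: T_v = (π/4)·U² = (π/4)×0.47² = 0.17349.
t = T_v·H_d²/c_v = 0.17349×5.5²/2.8 = 1.874 years.

t ≈ 1.87 years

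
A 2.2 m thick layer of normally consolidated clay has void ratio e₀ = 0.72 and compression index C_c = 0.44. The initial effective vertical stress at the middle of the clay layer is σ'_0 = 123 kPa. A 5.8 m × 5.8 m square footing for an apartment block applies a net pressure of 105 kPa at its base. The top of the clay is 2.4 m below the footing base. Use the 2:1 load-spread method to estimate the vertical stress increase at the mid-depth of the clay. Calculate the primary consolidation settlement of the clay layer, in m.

S_c ≈ 0.0701 m

Mid-depth of clay below the footing base: z = 2.4 + 2.2/2 = 3.5 m.
Stress increase at mid-clay by the 2:1 spreading method:
Δσ = qBL/((B+z)(L+z)) = 105×5.8×5.8/((5.8+3.5)(5.8+3.5)) = 40.839 kPa
Final effective stress: σ'_f = σ'_0 + Δσ = 123 + 40.839 = 163.84 kPa.
Normally consolidated clay, so the full stress increment lies on the virgin compression line:
S_c = C_c·H/(1+e₀)·log₁₀(σ'_f/σ'_0) = 0.44×2.2/(1+0.72)×log₁₀(163.84/123)
    = 0.56279 × 0.12451 = 0.07007 m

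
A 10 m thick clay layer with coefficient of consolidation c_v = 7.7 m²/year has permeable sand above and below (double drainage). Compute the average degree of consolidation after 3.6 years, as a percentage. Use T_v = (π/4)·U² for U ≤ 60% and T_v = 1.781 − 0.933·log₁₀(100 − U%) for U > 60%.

U ≈ 94.7 %

Drainage path length: H_d = H/2 = 5 m (double drainage).
T_v = c_v·t/H_d² = 7.7×3.6/5² = 1.1088.
T_v = 1.1088 corresponds to the U > 60% branch:
U = 1 − 10^((1.781 − T_v)/0.933)/100 = 0.9475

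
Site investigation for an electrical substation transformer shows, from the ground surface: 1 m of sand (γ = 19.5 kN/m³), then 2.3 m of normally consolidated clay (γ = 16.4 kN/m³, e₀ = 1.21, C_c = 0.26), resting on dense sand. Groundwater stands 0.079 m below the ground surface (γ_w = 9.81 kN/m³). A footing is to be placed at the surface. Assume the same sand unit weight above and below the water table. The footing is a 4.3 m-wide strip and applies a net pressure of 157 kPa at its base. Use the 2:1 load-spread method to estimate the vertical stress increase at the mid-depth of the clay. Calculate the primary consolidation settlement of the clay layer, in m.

Mid-depth of clay below the ground surface: z = 1 + 2.3/2 = 2.15 m.
Total vertical stress at mid-clay: σ_v = 19.5×1 + 16.4×1.15 = 38.36 kPa.
Pore pressure: u = 9.81×(2.15 − 0.079) = 20.317 kPa.
Initial effective stress: σ'_0 = σ_v − u = 38.36 − 20.317 = 18.043 kPa.
Stress increase at mid-clay by the 2:1 spreading method:
Δσ = qB/(B+z) = 157×4.3/(4.3+2.15) = 104.67 kPa
Final effective stress: σ'_f = σ'_0 + Δσ = 18.043 + 104.67 = 122.71 kPa.
Normally consolidated clay, so the full stress increment lies on the virgin compression line:
S_c = C_c·H/(1+e₀)·log₁₀(σ'_f/σ'_0) = 0.26×2.3/(1+1.21)×log₁₀(122.71/18.043)
    = 0.27059 × 0.83257 = 0.2253 m

S_c ≈ 0.225 m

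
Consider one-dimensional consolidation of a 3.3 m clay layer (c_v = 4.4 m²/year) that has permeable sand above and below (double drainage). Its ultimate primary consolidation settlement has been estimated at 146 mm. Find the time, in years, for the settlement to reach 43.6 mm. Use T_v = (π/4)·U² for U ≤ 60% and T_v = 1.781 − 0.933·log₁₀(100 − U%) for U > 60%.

t ≈ 0.0433 years

Drainage path length: H_d = H/2 = 1.65 m (double drainage).
U = S(t)/S_ult = 43.6/146 = 0.2986.
U ≤ 60%: T_v = (π/4)·U² = (π/4)×0.29863² = 0.070042.
t = T_v·H_d²/c_v = 0.070042×1.65²/4.4 = 0.04334 years.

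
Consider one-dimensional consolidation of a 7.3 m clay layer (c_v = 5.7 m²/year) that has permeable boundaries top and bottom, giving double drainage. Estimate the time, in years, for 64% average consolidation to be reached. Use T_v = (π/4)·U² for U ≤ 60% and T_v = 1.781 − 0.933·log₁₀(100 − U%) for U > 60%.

Drainage path length: H_d = H/2 = 3.65 m (double drainage).
U > 60%: T_v = 1.781 − 0.933·log₁₀(100 − 64) = 0.32897.
t = T_v·H_d²/c_v = 0.32897×3.65²/5.7 = 0.7689 years.

t ≈ 0.769 years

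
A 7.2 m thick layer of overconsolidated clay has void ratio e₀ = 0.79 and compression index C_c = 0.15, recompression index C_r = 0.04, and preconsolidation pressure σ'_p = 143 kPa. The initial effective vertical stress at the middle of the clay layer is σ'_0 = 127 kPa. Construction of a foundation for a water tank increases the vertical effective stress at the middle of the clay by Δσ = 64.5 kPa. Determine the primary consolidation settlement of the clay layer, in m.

Final effective stress: σ'_f = 127 + 64.5 = 191.5 kPa.
σ'_f = 191.5 > σ'_p = 143 kPa, so the stress path crosses the preconsolidation pressure — recompression up to σ'_p, then virgin compression beyond:
S_c = H/(1+e₀)·[C_r·log₁₀(σ'_p/σ'_0) + C_c·log₁₀(σ'_f/σ'_p)]
    = 7.2/1.79 × [0.04×log₁₀(143/127) + 0.15×log₁₀(191.5/143)]
    = 4.0223 × [0.0020613 + 0.019025] = 0.08482 m

S_c ≈ 0.0848 m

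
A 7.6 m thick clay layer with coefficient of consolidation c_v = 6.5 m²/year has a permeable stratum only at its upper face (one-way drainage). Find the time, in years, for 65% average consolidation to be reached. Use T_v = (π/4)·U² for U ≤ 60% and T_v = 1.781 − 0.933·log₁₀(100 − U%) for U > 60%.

Drainage path length: H_d = H = 7.6 m (single drainage).
U > 60%: T_v = 1.781 − 0.933·log₁₀(100 − 65) = 0.34038.
t = T_v·H_d²/c_v = 0.34038×7.6²/6.5 = 3.025 years.

t ≈ 3.02 years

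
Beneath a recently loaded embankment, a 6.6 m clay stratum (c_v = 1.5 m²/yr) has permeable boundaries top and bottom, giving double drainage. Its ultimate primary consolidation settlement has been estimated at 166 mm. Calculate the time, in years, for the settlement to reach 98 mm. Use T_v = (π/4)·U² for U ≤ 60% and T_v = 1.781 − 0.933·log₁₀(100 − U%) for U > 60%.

Drainage path length: H_d = H/2 = 3.3 m (double drainage).
U = S(t)/S_ult = 98/166 = 0.5904.
U ≤ 60%: T_v = (π/4)·U² = (π/4)×0.59036² = 0.27373.
t = T_v·H_d²/c_v = 0.27373×3.3²/1.5 = 1.987 years.

t ≈ 1.99 years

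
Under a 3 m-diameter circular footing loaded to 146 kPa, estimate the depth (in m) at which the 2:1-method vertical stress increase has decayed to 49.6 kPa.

2:1 spreading — at depth z the loaded area has grown by z in each plan dimension:
qD²/(D+z)² = Δσ_z ⇒ z = D(√(q/Δσ_z) − 1) = 3×(√(146/49.6) − 1) = 2.147 m

z ≈ 2.15 m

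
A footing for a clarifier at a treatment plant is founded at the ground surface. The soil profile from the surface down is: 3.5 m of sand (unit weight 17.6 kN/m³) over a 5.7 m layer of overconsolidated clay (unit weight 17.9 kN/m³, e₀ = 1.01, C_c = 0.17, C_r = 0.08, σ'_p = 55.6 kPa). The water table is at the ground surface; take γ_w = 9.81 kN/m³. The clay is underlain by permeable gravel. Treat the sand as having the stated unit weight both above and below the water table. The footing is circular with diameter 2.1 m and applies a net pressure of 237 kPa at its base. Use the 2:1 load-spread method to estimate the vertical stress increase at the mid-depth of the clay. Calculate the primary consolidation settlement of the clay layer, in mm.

Mid-depth of clay below the ground surface: z = 3.5 + 5.7/2 = 6.35 m.
Total vertical stress at mid-clay: σ_v = 17.6×3.5 + 17.9×2.85 = 112.62 kPa.
Pore pressure: u = 9.81×(6.35 − 0) = 62.294 kPa.
Initial effective stress: σ'_0 = σ_v − u = 112.62 − 62.294 = 50.326 kPa.
Stress increase at mid-clay by the 2:1 spreading method:
Δσ ≈ qD²/(D+z)² = 237×2.1²/(2.1+6.35)² = 14.638 kPa
Final effective stress: σ'_f = 50.326 + 14.638 = 64.964 kPa.
σ'_f = 64.964 > σ'_p = 55.6 kPa, so the stress path crosses the preconsolidation pressure — recompression up to σ'_p, then virgin compression beyond:
S_c = H/(1+e₀)·[C_r·log₁₀(σ'_p/σ'_0) + C_c·log₁₀(σ'_f/σ'_p)]
    = 5.7/2.01 × [0.08×log₁₀(55.6/50.326) + 0.17×log₁₀(64.964/55.6)]
    = 2.8358 × [0.0034626 + 0.011492] = 0.04241 m

S_c ≈ 42.4 mm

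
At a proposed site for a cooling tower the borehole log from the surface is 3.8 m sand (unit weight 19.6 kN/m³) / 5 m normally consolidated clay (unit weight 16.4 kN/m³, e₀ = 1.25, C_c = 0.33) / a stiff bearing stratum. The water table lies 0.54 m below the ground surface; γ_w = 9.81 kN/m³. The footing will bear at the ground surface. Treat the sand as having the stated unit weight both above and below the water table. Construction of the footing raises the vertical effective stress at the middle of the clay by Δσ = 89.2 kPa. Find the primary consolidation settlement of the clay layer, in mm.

Mid-depth of clay below the ground surface: z = 3.8 + 5/2 = 6.3 m.
Total vertical stress at mid-clay: σ_v = 19.6×3.8 + 16.4×2.5 = 115.48 kPa.
Pore pressure: u = 9.81×(6.3 − 0.54) = 56.506 kPa.
Initial effective stress: σ'_0 = σ_v − u = 115.48 − 56.506 = 58.974 kPa.
Final effective stress: σ'_f = σ'_0 + Δσ = 58.974 + 89.2 = 148.17 kPa.
Normally consolidated clay, so the full stress increment lies on the virgin compression line:
S_c = C_c·H/(1+e₀)·log₁₀(σ'_f/σ'_0) = 0.33×5/(1+1.25)×log₁₀(148.17/58.974)
    = 0.73333 × 0.4001 = 0.2934 m

S_c ≈ 293 mm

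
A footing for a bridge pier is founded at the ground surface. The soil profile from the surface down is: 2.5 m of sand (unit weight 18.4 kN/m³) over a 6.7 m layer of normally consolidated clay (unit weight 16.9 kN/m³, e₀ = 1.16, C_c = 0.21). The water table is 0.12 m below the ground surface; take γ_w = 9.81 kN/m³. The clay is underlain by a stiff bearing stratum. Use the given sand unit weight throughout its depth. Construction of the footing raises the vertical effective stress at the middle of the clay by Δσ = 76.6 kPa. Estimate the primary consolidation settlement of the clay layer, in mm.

Mid-depth of clay below the ground surface: z = 2.5 + 6.7/2 = 5.85 m.
Total vertical stress at mid-clay: σ_v = 18.4×2.5 + 16.9×3.35 = 102.61 kPa.
Pore pressure: u = 9.81×(5.85 − 0.12) = 56.211 kPa.
Initial effective stress: σ'_0 = σ_v − u = 102.61 − 56.211 = 46.399 kPa.
Final effective stress: σ'_f = σ'_0 + Δσ = 46.399 + 76.6 = 123 kPa.
Normally consolidated clay, so the full stress increment lies on the virgin compression line:
S_c = C_c·H/(1+e₀)·log₁₀(σ'_f/σ'_0) = 0.21×6.7/(1+1.16)×log₁₀(123/46.399)
    = 0.65139 × 0.4234 = 0.2758 m

S_c ≈ 276 mm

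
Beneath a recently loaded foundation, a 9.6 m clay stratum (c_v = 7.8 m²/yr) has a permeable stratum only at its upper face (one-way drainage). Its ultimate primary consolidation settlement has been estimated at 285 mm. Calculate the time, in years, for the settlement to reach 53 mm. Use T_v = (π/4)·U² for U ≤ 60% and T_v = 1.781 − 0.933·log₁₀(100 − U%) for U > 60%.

t ≈ 0.321 years

Drainage path length: H_d = H = 9.6 m (single drainage).
U = S(t)/S_ult = 53/285 = 0.186.
U ≤ 60%: T_v = (π/4)·U² = (π/4)×0.18596² = 0.027161.
t = T_v·H_d²/c_v = 0.027161×9.6²/7.8 = 0.3209 years.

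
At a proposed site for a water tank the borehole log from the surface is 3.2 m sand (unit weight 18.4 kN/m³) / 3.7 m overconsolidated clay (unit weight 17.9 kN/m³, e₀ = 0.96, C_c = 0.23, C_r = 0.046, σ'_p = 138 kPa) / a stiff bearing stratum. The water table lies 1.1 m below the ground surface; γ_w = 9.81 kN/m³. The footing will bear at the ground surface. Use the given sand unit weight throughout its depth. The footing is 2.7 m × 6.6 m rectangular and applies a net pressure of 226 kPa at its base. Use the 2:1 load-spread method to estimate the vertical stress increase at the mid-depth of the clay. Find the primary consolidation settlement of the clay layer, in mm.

S_c ≈ 23 mm

Mid-depth of clay below the ground surface: z = 3.2 + 3.7/2 = 5.05 m.
Total vertical stress at mid-clay: σ_v = 18.4×3.2 + 17.9×1.85 = 91.995 kPa.
Pore pressure: u = 9.81×(5.05 − 1.1) = 38.75 kPa.
Initial effective stress: σ'_0 = σ_v − u = 91.995 − 38.75 = 53.245 kPa.
Stress increase at mid-clay by the 2:1 spreading method:
Δσ = qBL/((B+z)(L+z)) = 226×2.7×6.6/((2.7+5.05)(6.6+5.05)) = 44.606 kPa
Final effective stress: σ'_f = 53.245 + 44.606 = 97.851 kPa.
σ'_f = 97.851 ≤ σ'_p = 138 kPa, so the clay remains overconsolidated and only the recompression index applies:
S_c = C_r·H/(1+e₀)·log₁₀(σ'_f/σ'_0) = 0.046×3.7/1.96×log₁₀(97.851/53.245)
    = 0.086839 × 0.26429 = 0.02295 m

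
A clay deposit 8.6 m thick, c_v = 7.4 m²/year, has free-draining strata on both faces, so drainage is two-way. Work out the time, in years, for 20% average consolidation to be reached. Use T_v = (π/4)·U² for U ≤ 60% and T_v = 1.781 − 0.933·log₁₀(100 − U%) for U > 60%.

Drainage path length: H_d = H/2 = 4.3 m (double drainage).
U ≤ 60%: T_v = (π/4)·U² = (π/4)×0.2² = 0.031416.
t = T_v·H_d²/c_v = 0.031416×4.3²/7.4 = 0.0785 years.

t ≈ 0.0785 years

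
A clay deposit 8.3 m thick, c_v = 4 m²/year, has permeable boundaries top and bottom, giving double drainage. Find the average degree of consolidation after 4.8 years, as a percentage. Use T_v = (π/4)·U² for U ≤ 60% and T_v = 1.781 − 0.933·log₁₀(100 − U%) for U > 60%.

Drainage path length: H_d = H/2 = 4.15 m (double drainage).
T_v = c_v·t/H_d² = 4×4.8/4.15² = 1.1148.
T_v = 1.1148 corresponds to the U > 60% branch:
U = 1 − 10^((1.781 − T_v)/0.933)/100 = 0.9482

U ≈ 94.8 %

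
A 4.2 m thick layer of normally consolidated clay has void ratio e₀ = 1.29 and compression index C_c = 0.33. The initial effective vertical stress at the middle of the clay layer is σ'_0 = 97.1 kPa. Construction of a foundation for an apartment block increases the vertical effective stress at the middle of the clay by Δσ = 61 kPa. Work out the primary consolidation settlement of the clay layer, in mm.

S_c ≈ 128 mm

Final effective stress: σ'_f = σ'_0 + Δσ = 97.1 + 61 = 158.1 kPa.
Normally consolidated clay, so the full stress increment lies on the virgin compression line:
S_c = C_c·H/(1+e₀)·log₁₀(σ'_f/σ'_0) = 0.33×4.2/(1+1.29)×log₁₀(158.1/97.1)
    = 0.60524 × 0.21171 = 0.1281 m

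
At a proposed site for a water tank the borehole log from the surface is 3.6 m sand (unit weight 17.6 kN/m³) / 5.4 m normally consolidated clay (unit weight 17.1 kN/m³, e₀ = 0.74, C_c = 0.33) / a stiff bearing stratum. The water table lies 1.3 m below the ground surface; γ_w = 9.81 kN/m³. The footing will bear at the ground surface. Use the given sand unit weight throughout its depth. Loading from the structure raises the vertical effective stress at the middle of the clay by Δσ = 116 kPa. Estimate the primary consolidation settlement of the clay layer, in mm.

Mid-depth of clay below the ground surface: z = 3.6 + 5.4/2 = 6.3 m.
Total vertical stress at mid-clay: σ_v = 17.6×3.6 + 17.1×2.7 = 109.53 kPa.
Pore pressure: u = 9.81×(6.3 − 1.3) = 49.05 kPa.
Initial effective stress: σ'_0 = σ_v − u = 109.53 − 49.05 = 60.48 kPa.
Final effective stress: σ'_f = σ'_0 + Δσ = 60.48 + 116 = 176.48 kPa.
Normally consolidated clay, so the full stress increment lies on the virgin compression line:
S_c = C_c·H/(1+e₀)·log₁₀(σ'_f/σ'_0) = 0.33×5.4/(1+0.74)×log₁₀(176.48/60.48)
    = 1.0241 × 0.46508 = 0.4763 m

S_c ≈ 476 mm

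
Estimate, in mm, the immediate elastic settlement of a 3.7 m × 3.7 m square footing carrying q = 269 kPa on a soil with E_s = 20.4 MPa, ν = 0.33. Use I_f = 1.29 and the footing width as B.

S_e ≈ 56.1 mm

Immediate (elastic) settlement: S_e = q·B·(1−ν²)/E_s · I_f.
E_s = 20.4 MPa = 20400 kPa.
S_e = 269 × 3.7 × (1 − 0.33²) / 20400 × 1.29
    = 269 × 3.7 × 0.8911 / 20400 × 1.29
    = 0.05608 m = 56.08 mm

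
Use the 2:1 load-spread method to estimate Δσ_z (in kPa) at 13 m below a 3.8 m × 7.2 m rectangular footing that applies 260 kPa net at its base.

Δσ_z ≈ 21 kPa

By the 2:1 method the load spreads at 1 horizontal : 2 vertical, so at depth z the loaded area has grown by z in each plan dimension:
Δσ = qBL/((B+z)(L+z)) = 260×3.8×7.2/((3.8+13)(7.2+13)) = 20.962 kPa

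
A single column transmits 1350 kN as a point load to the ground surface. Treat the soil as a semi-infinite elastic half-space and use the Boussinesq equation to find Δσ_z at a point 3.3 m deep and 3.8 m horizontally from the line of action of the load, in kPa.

Boussinesq vertical stress below a point load on an elastic half-space:
Δσ_z = 3P/(2πz²) · [1 + (r/z)²]^(−5/2)
r/z = 3.8/3.3 = 1.1515; [1+(r/z)²]^(−5/2) = 0.12119.
Δσ_z = 3×1350/(2π×3.3²) × 0.12119 = 59.19 × 0.12119 = 7.173 kPa

Δσ_z ≈ 7.17 kPa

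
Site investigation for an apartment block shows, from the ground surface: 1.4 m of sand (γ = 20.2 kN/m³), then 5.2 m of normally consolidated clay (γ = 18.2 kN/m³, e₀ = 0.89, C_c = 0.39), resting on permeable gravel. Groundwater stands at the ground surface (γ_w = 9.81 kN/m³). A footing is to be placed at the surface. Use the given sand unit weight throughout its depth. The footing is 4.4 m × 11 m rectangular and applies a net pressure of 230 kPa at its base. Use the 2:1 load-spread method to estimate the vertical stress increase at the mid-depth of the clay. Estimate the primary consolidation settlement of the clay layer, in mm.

S_c ≈ 574 mm

Mid-depth of clay below the ground surface: z = 1.4 + 5.2/2 = 4 m.
Total vertical stress at mid-clay: σ_v = 20.2×1.4 + 18.2×2.6 = 75.6 kPa.
Pore pressure: u = 9.81×(4 − 0) = 39.24 kPa.
Initial effective stress: σ'_0 = σ_v − u = 75.6 − 39.24 = 36.36 kPa.
Stress increase at mid-clay by the 2:1 spreading method:
Δσ = qBL/((B+z)(L+z)) = 230×4.4×11/((4.4+4)(11+4)) = 88.349 kPa
Final effective stress: σ'_f = σ'_0 + Δσ = 36.36 + 88.349 = 124.71 kPa.
Normally consolidated clay, so the full stress increment lies on the virgin compression line:
S_c = C_c·H/(1+e₀)·log₁₀(σ'_f/σ'_0) = 0.39×5.2/(1+0.89)×log₁₀(124.71/36.36)
    = 1.073 × 0.53528 = 0.5744 m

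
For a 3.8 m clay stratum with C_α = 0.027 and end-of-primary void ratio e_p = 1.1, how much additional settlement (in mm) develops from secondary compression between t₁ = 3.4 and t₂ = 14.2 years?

Secondary compression: S_s = C_α·H/(1+e_p)·log₁₀(t₂/t₁)
S_s = 0.027×3.8/(1+1.1)×log₁₀(14.2/3.4)
    = 0.04886 × 0.6208 = 0.03033 m

S_s ≈ 30.3 mm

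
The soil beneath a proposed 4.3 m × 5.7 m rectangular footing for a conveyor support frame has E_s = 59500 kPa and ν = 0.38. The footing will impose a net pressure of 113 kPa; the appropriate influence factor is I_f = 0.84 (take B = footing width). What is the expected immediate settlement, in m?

S_e ≈ 0.00587 m

Immediate (elastic) settlement: S_e = q·B·(1−ν²)/E_s · I_f.
S_e = 113 × 4.3 × (1 − 0.38²) / 59500 × 0.84
    = 113 × 4.3 × 0.8556 / 59500 × 0.84
    = 0.005869 m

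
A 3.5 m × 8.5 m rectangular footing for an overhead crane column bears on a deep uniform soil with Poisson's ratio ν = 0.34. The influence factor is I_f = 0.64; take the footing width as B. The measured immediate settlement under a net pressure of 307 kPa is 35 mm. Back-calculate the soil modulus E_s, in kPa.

S_e = q·B·(1−ν²)/E_s · I_f  ⇒  E_s = q·B·(1−ν²)·I_f / S_e.
E_s = 307 × 3.5 × 0.8844 × 0.64 / 0.035 = 17380 kPa

E_s ≈ 17400 kPa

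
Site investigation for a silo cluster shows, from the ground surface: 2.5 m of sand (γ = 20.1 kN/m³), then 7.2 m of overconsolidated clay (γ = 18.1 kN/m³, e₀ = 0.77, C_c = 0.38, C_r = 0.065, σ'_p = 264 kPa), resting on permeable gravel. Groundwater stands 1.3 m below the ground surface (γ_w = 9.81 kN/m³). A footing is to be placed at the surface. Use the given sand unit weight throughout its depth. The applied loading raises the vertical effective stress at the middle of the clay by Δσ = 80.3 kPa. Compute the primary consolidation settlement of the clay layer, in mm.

S_c ≈ 89.2 mm

Mid-depth of clay below the ground surface: z = 2.5 + 7.2/2 = 6.1 m.
Total vertical stress at mid-clay: σ_v = 20.1×2.5 + 18.1×3.6 = 115.41 kPa.
Pore pressure: u = 9.81×(6.1 − 1.3) = 47.088 kPa.
Initial effective stress: σ'_0 = σ_v − u = 115.41 − 47.088 = 68.322 kPa.
Final effective stress: σ'_f = 68.322 + 80.3 = 148.62 kPa.
σ'_f = 148.62 ≤ σ'_p = 264 kPa, so the clay remains overconsolidated and only the recompression index applies:
S_c = C_r·H/(1+e₀)·log₁₀(σ'_f/σ'_0) = 0.065×7.2/1.77×log₁₀(148.62/68.322)
    = 0.26441 × 0.33752 = 0.08924 m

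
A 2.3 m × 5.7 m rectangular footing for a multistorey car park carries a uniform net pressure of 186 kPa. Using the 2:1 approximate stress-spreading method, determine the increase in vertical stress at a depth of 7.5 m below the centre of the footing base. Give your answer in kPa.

Δσ_z ≈ 18.9 kPa

By the 2:1 method the load spreads at 1 horizontal : 2 vertical, so at depth z the loaded area has grown by z in each plan dimension:
Δσ = qBL/((B+z)(L+z)) = 186×2.3×5.7/((2.3+7.5)(5.7+7.5)) = 18.85 kPa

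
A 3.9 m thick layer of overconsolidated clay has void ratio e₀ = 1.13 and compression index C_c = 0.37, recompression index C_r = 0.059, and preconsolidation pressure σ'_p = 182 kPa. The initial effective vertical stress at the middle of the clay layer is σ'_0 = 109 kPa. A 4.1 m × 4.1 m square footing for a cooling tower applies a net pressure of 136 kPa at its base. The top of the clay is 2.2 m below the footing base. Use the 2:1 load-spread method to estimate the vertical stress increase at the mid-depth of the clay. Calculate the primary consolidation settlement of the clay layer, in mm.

Mid-depth of clay below the footing base: z = 2.2 + 3.9/2 = 4.15 m.
Stress increase at mid-clay by the 2:1 spreading method:
Δσ = qBL/((B+z)(L+z)) = 136×4.1×4.1/((4.1+4.15)(4.1+4.15)) = 33.589 kPa
Final effective stress: σ'_f = 109 + 33.589 = 142.59 kPa.
σ'_f = 142.59 ≤ σ'_p = 182 kPa, so the clay remains overconsolidated and only the recompression index applies:
S_c = C_r·H/(1+e₀)·log₁₀(σ'_f/σ'_0) = 0.059×3.9/2.13×log₁₀(142.59/109)
    = 0.10803 × 0.11666 = 0.0126 m

S_c ≈ 12.6 mm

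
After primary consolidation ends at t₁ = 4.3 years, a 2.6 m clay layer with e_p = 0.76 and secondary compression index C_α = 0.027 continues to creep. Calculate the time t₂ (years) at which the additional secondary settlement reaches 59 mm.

t₂ ≈ 130 years

S_s = C_α·H/(1+e_p)·log₁₀(t₂/t₁) ⇒ log₁₀(t₂/t₁) = S_s·(1+e_p)/(C_α·H).
log₁₀(t₂/t₁) = 0.059 × (1+0.76) / (0.027×2.6) = 1.479
t₂ = t₁ × 10^1.479 = 4.3 × 30.14 = 129.6 years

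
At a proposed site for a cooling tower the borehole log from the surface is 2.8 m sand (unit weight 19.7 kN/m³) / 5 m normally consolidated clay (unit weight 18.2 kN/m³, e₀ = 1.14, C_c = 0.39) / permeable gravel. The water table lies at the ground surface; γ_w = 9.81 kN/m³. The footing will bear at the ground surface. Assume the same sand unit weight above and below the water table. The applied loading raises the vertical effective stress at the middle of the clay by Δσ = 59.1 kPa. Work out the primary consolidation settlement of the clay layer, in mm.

S_c ≈ 315 mm

Mid-depth of clay below the ground surface: z = 2.8 + 5/2 = 5.3 m.
Total vertical stress at mid-clay: σ_v = 19.7×2.8 + 18.2×2.5 = 100.66 kPa.
Pore pressure: u = 9.81×(5.3 − 0) = 51.993 kPa.
Initial effective stress: σ'_0 = σ_v − u = 100.66 − 51.993 = 48.667 kPa.
Final effective stress: σ'_f = σ'_0 + Δσ = 48.667 + 59.1 = 107.77 kPa.
Normally consolidated clay, so the full stress increment lies on the virgin compression line:
S_c = C_c·H/(1+e₀)·log₁₀(σ'_f/σ'_0) = 0.39×5/(1+1.14)×log₁₀(107.77/48.667)
    = 0.91121 × 0.34526 = 0.3146 m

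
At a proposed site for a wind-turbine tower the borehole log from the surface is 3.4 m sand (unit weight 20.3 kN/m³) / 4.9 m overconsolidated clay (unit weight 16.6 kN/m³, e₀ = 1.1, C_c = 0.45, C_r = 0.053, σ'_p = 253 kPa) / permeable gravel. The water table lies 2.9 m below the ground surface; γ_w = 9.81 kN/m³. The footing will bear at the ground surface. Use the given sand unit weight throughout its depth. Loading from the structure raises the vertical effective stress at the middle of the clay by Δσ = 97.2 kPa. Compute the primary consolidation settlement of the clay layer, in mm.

Mid-depth of clay below the ground surface: z = 3.4 + 4.9/2 = 5.85 m.
Total vertical stress at mid-clay: σ_v = 20.3×3.4 + 16.6×2.45 = 109.69 kPa.
Pore pressure: u = 9.81×(5.85 − 2.9) = 28.94 kPa.
Initial effective stress: σ'_0 = σ_v − u = 109.69 − 28.94 = 80.75 kPa.
Final effective stress: σ'_f = 80.75 + 97.2 = 177.95 kPa.
σ'_f = 177.95 ≤ σ'_p = 253 kPa, so the clay remains overconsolidated and only the recompression index applies:
S_c = C_r·H/(1+e₀)·log₁₀(σ'_f/σ'_0) = 0.053×4.9/2.1×log₁₀(177.95/80.75)
    = 0.12366 × 0.34316 = 0.04244 m

S_c ≈ 42.4 mm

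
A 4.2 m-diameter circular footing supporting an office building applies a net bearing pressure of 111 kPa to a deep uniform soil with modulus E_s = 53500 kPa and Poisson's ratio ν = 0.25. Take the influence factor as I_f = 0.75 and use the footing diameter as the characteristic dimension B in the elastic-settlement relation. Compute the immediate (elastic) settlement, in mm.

S_e ≈ 6.13 mm

Immediate (elastic) settlement: S_e = q·B·(1−ν²)/E_s · I_f.
S_e = 111 × 4.2 × (1 − 0.25²) / 53500 × 0.75
    = 111 × 4.2 × 0.9375 / 53500 × 0.75
    = 0.006127 m = 6.127 mm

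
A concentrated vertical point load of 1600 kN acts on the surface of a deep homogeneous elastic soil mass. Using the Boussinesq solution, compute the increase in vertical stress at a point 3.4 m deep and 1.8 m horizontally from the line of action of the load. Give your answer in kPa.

Boussinesq vertical stress below a point load on an elastic half-space:
Δσ_z = 3P/(2πz²) · [1 + (r/z)²]^(−5/2)
r/z = 1.8/3.4 = 0.52941; [1+(r/z)²]^(−5/2) = 0.53919.
Δσ_z = 3×1600/(2π×3.4²) × 0.53919 = 66.085 × 0.53919 = 35.63 kPa

Δσ_z ≈ 35.6 kPa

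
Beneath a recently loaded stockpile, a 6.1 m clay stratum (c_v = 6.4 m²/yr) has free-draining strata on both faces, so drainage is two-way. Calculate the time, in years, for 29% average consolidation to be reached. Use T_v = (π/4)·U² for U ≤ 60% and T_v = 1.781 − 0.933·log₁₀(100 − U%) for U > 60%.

t ≈ 0.096 years

Drainage path length: H_d = H/2 = 3.05 m (double drainage).
U ≤ 60%: T_v = (π/4)·U² = (π/4)×0.29² = 0.066052.
t = T_v·H_d²/c_v = 0.066052×3.05²/6.4 = 0.09601 years.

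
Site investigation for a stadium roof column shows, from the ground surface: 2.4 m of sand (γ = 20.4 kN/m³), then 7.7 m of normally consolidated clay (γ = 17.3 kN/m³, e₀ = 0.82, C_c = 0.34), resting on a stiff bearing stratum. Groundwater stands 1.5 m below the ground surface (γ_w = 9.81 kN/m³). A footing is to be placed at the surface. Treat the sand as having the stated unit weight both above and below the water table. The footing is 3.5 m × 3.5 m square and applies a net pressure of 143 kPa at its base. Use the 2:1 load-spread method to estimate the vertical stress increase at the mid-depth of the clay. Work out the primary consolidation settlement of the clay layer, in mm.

S_c ≈ 148 mm

Mid-depth of clay below the ground surface: z = 2.4 + 7.7/2 = 6.25 m.
Total vertical stress at mid-clay: σ_v = 20.4×2.4 + 17.3×3.85 = 115.56 kPa.
Pore pressure: u = 9.81×(6.25 − 1.5) = 46.598 kPa.
Initial effective stress: σ'_0 = σ_v − u = 115.56 − 46.598 = 68.962 kPa.
Stress increase at mid-clay by the 2:1 spreading method:
Δσ = qBL/((B+z)(L+z)) = 143×3.5×3.5/((3.5+6.25)(3.5+6.25)) = 18.427 kPa
Final effective stress: σ'_f = σ'_0 + Δσ = 68.962 + 18.427 = 87.389 kPa.
Normally consolidated clay, so the full stress increment lies on the virgin compression line:
S_c = C_c·H/(1+e₀)·log₁₀(σ'_f/σ'_0) = 0.34×7.7/(1+0.82)×log₁₀(87.389/68.962)
    = 1.4385 × 0.10285 = 0.1479 m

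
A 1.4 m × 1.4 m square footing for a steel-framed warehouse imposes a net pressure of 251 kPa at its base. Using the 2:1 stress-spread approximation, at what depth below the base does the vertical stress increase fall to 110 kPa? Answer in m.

z ≈ 0.715 m

2:1 spreading — at depth z the loaded area has grown by z in each plan dimension:
qB²/(B+z)² = Δσ_z ⇒ z = B(√(q/Δσ_z) − 1) = 1.4×(√(251/110) − 1) = 0.7148 m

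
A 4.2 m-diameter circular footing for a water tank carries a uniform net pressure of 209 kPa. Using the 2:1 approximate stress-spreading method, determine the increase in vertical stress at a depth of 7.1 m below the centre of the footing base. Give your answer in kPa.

By the 2:1 method the load spreads at 1 horizontal : 2 vertical, so at depth z the loaded area has grown by z in each plan dimension:
Δσ ≈ qD²/(D+z)² = 209×4.2²/(4.2+7.1)² = 28.873 kPa

Δσ_z ≈ 28.9 kPa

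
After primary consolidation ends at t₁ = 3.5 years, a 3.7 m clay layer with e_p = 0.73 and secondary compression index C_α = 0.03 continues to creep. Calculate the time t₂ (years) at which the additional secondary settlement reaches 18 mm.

t₂ ≈ 6.68 years

S_s = C_α·H/(1+e_p)·log₁₀(t₂/t₁) ⇒ log₁₀(t₂/t₁) = S_s·(1+e_p)/(C_α·H).
log₁₀(t₂/t₁) = 0.018 × (1+0.73) / (0.03×3.7) = 0.2805
t₂ = t₁ × 10^0.2805 = 3.5 × 1.908 = 6.677 years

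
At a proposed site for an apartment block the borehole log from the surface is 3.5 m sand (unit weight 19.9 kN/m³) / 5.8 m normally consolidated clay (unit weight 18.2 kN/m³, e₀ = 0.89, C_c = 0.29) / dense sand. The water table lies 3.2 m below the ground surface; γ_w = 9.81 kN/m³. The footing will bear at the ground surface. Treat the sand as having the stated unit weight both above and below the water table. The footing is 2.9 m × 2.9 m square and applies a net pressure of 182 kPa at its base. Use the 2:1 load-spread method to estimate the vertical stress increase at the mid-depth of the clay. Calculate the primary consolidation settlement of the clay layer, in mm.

S_c ≈ 68.6 mm

Mid-depth of clay below the ground surface: z = 3.5 + 5.8/2 = 6.4 m.
Total vertical stress at mid-clay: σ_v = 19.9×3.5 + 18.2×2.9 = 122.43 kPa.
Pore pressure: u = 9.81×(6.4 − 3.2) = 31.392 kPa.
Initial effective stress: σ'_0 = σ_v − u = 122.43 − 31.392 = 91.038 kPa.
Stress increase at mid-clay by the 2:1 spreading method:
Δσ = qBL/((B+z)(L+z)) = 182×2.9×2.9/((2.9+6.4)(2.9+6.4)) = 17.697 kPa
Final effective stress: σ'_f = σ'_0 + Δσ = 91.038 + 17.697 = 108.73 kPa.
Normally consolidated clay, so the full stress increment lies on the virgin compression line:
S_c = C_c·H/(1+e₀)·log₁₀(σ'_f/σ'_0) = 0.29×5.8/(1+0.89)×log₁₀(108.73/91.038)
    = 0.88995 × 0.077127 = 0.06864 m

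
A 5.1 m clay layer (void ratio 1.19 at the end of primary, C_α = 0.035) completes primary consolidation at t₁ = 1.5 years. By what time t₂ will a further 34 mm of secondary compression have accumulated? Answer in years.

t₂ ≈ 3.92 years

S_s = C_α·H/(1+e_p)·log₁₀(t₂/t₁) ⇒ log₁₀(t₂/t₁) = S_s·(1+e_p)/(C_α·H).
log₁₀(t₂/t₁) = 0.034 × (1+1.19) / (0.035×5.1) = 0.4171
t₂ = t₁ × 10^0.4171 = 1.5 × 2.613 = 3.92 years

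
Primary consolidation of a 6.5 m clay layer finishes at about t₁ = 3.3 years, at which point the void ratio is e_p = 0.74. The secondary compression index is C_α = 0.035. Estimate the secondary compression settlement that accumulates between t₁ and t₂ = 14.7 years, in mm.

Secondary compression: S_s = C_α·H/(1+e_p)·log₁₀(t₂/t₁)
S_s = 0.035×6.5/(1+0.74)×log₁₀(14.7/3.3)
    = 0.1307 × 0.6488 = 0.08483 m

S_s ≈ 84.8 mm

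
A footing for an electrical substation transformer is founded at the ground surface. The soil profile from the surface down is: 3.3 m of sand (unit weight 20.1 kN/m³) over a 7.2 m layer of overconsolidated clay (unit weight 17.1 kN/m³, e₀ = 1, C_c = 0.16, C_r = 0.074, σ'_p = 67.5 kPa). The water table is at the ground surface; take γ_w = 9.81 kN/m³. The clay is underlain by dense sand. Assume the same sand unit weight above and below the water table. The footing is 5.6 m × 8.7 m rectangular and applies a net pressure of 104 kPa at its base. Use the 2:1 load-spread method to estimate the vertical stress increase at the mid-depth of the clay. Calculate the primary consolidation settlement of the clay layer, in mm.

S_c ≈ 74.4 mm

Mid-depth of clay below the ground surface: z = 3.3 + 7.2/2 = 6.9 m.
Total vertical stress at mid-clay: σ_v = 20.1×3.3 + 17.1×3.6 = 127.89 kPa.
Pore pressure: u = 9.81×(6.9 − 0) = 67.689 kPa.
Initial effective stress: σ'_0 = σ_v − u = 127.89 − 67.689 = 60.201 kPa.
Stress increase at mid-clay by the 2:1 spreading method:
Δσ = qBL/((B+z)(L+z)) = 104×5.6×8.7/((5.6+6.9)(8.7+6.9)) = 25.984 kPa
Final effective stress: σ'_f = 60.201 + 25.984 = 86.185 kPa.
σ'_f = 86.185 > σ'_p = 67.5 kPa, so the stress path crosses the preconsolidation pressure — recompression up to σ'_p, then virgin compression beyond:
S_c = H/(1+e₀)·[C_r·log₁₀(σ'_p/σ'_0) + C_c·log₁₀(σ'_f/σ'_p)]
    = 7.2/2 × [0.074×log₁₀(67.5/60.201) + 0.16×log₁₀(86.185/67.5)]
    = 3.6 × [0.0036778 + 0.01698] = 0.07437 m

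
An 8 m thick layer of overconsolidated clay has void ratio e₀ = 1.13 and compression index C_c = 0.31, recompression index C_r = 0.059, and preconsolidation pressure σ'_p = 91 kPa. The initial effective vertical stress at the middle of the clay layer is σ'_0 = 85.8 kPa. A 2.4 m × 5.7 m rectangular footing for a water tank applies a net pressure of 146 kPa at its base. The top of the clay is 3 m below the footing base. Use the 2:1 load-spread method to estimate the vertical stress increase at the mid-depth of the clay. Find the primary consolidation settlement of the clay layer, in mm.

Mid-depth of clay below the footing base: z = 3 + 8/2 = 7 m.
Stress increase at mid-clay by the 2:1 spreading method:
Δσ = qBL/((B+z)(L+z)) = 146×2.4×5.7/((2.4+7)(5.7+7)) = 16.73 kPa
Final effective stress: σ'_f = 85.8 + 16.73 = 102.53 kPa.
σ'_f = 102.53 > σ'_p = 91 kPa, so the stress path crosses the preconsolidation pressure — recompression up to σ'_p, then virgin compression beyond:
S_c = H/(1+e₀)·[C_r·log₁₀(σ'_p/σ'_0) + C_c·log₁₀(σ'_f/σ'_p)]
    = 8/2.13 × [0.059×log₁₀(91/85.8) + 0.31×log₁₀(102.53/91)]
    = 3.7559 × [0.0015077 + 0.016061] = 0.06599 m

S_c ≈ 66 mm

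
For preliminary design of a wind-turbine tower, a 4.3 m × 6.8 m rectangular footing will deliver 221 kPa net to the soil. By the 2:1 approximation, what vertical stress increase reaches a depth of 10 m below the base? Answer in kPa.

By the 2:1 method the load spreads at 1 horizontal : 2 vertical, so at depth z the loaded area has grown by z in each plan dimension:
Δσ = qBL/((B+z)(L+z)) = 221×4.3×6.8/((4.3+10)(6.8+10)) = 26.898 kPa

Δσ_z ≈ 26.9 kPa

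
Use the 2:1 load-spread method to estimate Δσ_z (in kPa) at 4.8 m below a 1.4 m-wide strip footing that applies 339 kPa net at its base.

Δσ_z ≈ 76.5 kPa

By the 2:1 method the load spreads at 1 horizontal : 2 vertical, so at depth z the loaded area has grown by z in each plan dimension:
Δσ = qB/(B+z) = 339×1.4/(1.4+4.8) = 76.548 kPa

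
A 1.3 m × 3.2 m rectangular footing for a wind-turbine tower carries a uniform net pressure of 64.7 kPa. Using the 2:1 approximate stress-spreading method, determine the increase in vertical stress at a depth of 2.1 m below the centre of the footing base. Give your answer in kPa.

Δσ_z ≈ 14.9 kPa

By the 2:1 method the load spreads at 1 horizontal : 2 vertical, so at depth z the loaded area has grown by z in each plan dimension:
Δσ = qBL/((B+z)(L+z)) = 64.7×1.3×3.2/((1.3+2.1)(3.2+2.1)) = 14.936 kPa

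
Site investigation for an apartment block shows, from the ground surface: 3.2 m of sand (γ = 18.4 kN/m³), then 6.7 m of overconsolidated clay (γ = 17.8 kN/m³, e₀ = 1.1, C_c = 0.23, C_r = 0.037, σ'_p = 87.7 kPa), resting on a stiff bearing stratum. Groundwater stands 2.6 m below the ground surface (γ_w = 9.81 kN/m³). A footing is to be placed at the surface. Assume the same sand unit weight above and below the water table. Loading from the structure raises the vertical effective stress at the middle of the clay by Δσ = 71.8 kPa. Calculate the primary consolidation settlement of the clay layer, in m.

Mid-depth of clay below the ground surface: z = 3.2 + 6.7/2 = 6.55 m.
Total vertical stress at mid-clay: σ_v = 18.4×3.2 + 17.8×3.35 = 118.51 kPa.
Pore pressure: u = 9.81×(6.55 − 2.6) = 38.75 kPa.
Initial effective stress: σ'_0 = σ_v − u = 118.51 − 38.75 = 79.76 kPa.
Final effective stress: σ'_f = 79.76 + 71.8 = 151.56 kPa.
σ'_f = 151.56 > σ'_p = 87.7 kPa, so the stress path crosses the preconsolidation pressure — recompression up to σ'_p, then virgin compression beyond:
S_c = H/(1+e₀)·[C_r·log₁₀(σ'_p/σ'_0) + C_c·log₁₀(σ'_f/σ'_p)]
    = 6.7/2.1 × [0.037×log₁₀(87.7/79.76) + 0.23×log₁₀(151.56/87.7)]
    = 3.1905 × [0.0015249 + 0.054645] = 0.1792 m

S_c ≈ 0.179 m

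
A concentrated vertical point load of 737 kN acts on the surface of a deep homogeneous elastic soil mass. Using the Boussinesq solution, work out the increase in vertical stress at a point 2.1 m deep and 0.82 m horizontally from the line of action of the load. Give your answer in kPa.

Δσ_z ≈ 56 kPa

Boussinesq vertical stress below a point load on an elastic half-space:
Δσ_z = 3P/(2πz²) · [1 + (r/z)²]^(−5/2)
r/z = 0.82/2.1 = 0.39048; [1+(r/z)²]^(−5/2) = 0.70133.
Δσ_z = 3×737/(2π×2.1²) × 0.70133 = 79.794 × 0.70133 = 55.96 kPa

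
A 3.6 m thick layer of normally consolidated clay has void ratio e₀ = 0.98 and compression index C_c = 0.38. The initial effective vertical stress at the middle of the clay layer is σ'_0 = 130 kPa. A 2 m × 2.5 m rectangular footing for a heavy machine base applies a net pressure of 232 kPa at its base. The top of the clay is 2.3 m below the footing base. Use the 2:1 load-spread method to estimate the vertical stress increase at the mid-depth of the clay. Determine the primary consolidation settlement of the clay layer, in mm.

Mid-depth of clay below the footing base: z = 2.3 + 3.6/2 = 4.1 m.
Stress increase at mid-clay by the 2:1 spreading method:
Δσ = qBL/((B+z)(L+z)) = 232×2×2.5/((2+4.1)(2.5+4.1)) = 28.813 kPa
Final effective stress: σ'_f = σ'_0 + Δσ = 130 + 28.813 = 158.81 kPa.
Normally consolidated clay, so the full stress increment lies on the virgin compression line:
S_c = C_c·H/(1+e₀)·log₁₀(σ'_f/σ'_0) = 0.38×3.6/(1+0.98)×log₁₀(158.81/130)
    = 0.69091 × 0.086934 = 0.06006 m

S_c ≈ 60.1 mm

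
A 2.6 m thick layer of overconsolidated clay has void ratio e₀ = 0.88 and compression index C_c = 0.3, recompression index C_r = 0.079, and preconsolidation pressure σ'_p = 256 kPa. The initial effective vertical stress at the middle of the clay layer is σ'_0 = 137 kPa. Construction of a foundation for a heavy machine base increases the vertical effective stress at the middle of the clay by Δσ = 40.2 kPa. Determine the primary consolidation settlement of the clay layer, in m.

Final effective stress: σ'_f = 137 + 40.2 = 177.2 kPa.
σ'_f = 177.2 ≤ σ'_p = 256 kPa, so the clay remains overconsolidated and only the recompression index applies:
S_c = C_r·H/(1+e₀)·log₁₀(σ'_f/σ'_0) = 0.079×2.6/1.88×log₁₀(177.2/137)
    = 0.10926 × 0.11174 = 0.01221 m

S_c ≈ 0.0122 m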